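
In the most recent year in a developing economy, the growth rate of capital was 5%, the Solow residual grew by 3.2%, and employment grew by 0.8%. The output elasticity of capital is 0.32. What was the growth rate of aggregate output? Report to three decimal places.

Labor's share = 1 − 0.32 = 0.68.
Capital: 0.32 × 5 = 1.6 pp.
Employment: 0.68 × 0.8 = 0.544 pp.
Output growth = 3.2 + 2.144 = 5.344%.

5.344%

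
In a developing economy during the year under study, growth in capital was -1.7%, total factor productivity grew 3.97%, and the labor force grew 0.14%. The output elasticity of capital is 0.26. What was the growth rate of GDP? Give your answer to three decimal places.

GDP grew 3.632%.

Labor's share = 1 − 0.26 = 0.74.
Capital: 0.26 × (-1.7) = -0.442 pp.
The labor force: 0.74 × 0.14 = 0.1036 pp.
Output growth = 3.97 + (-0.3384) = 3.6316%.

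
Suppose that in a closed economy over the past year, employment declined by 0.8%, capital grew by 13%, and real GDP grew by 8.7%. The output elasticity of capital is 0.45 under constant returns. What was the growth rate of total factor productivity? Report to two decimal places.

Labor's share = 1 − 0.45 = 0.55.
Capital: 0.45 × 13 = 5.85 pp.
Employment: 0.55 × (-0.8) = -0.44 pp.
TFP growth = 8.7 − 5.41 = 3.29%.

Total factor productivity grew 3.29%.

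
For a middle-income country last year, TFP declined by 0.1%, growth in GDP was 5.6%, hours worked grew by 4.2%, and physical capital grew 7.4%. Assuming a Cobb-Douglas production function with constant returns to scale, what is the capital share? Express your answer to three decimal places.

The capital share is 0.469.

gY = gA + α·gK + (1−α)·gL, so gY − gA − gL = α(gK − gL).
5.6 + 0.1 − 4.2 = α × (7.4 − 4.2).
1.5 = 3.2 α, so α = 0.46875.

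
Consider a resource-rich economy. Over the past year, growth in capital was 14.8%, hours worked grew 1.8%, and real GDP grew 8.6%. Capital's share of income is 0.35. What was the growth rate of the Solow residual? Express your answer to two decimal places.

The Solow residual grew 2.25%.

Labor's share = 1 − 0.35 = 0.65.
Capital: 0.35 × 14.8 = 5.18 pp.
Hours worked: 0.65 × 1.8 = 1.17 pp.
TFP growth = 8.6 − 6.35 = 2.25%.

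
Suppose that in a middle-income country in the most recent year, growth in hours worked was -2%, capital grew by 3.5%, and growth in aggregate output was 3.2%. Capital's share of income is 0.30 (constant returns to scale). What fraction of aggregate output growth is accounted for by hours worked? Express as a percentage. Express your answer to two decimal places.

-43.75%

Labor's share = 1 − 0.3 = 0.7.
Hours worked contributed 0.7 × (-2) = -1.4 pp.
Share of growth = -1.4 / 3.2 × 100 = -43.75%.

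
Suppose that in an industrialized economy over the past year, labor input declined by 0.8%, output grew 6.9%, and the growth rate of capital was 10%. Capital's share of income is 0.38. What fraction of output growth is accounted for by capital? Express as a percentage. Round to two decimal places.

55.07%

Capital contributed 0.38 × 10 = 3.8 pp.
Share of growth = 3.8 / 6.9 × 100 = 55.0725%.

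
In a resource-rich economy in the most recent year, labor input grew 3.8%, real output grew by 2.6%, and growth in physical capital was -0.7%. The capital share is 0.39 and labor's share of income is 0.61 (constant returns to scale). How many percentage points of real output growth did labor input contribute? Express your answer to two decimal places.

2.32 percentage points

Labor's share = 1 − 0.39 = 0.61.
Contribution = share × growth = 0.61 × 3.8 = 2.318 pp.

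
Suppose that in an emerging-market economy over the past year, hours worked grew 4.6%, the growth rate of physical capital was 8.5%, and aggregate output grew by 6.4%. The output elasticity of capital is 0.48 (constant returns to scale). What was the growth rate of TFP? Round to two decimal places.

-0.07%

Labor's share = 1 − 0.48 = 0.52.
Physical capital: 0.48 × 8.5 = 4.08 pp.
Hours worked: 0.52 × 4.6 = 2.392 pp.
TFP growth = 6.4 − 6.472 = -0.072%.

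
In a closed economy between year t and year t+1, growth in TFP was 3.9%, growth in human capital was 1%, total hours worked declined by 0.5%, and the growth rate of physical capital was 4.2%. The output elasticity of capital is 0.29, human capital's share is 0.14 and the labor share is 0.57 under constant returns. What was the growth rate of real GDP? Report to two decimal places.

4.97%

Labor's share = 1 − 0.29 − 0.14 = 0.57.
Physical capital: 0.29 × 4.2 = 1.218 pp.
Human capital: 0.14 × 1 = 0.14 pp.
Total hours worked: 0.57 × (-0.5) = -0.285 pp.
Output growth = 3.9 + 1.073 = 4.973%.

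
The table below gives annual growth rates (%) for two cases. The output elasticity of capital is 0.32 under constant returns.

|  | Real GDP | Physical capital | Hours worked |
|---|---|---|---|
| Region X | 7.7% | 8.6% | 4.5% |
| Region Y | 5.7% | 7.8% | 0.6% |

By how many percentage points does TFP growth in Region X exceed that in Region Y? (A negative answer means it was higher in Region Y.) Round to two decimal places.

Labor's share = 1 − 0.32 = 0.68.
Region X: TFP = 7.7 − 2.752 − 3.06 = 1.888%.
Region Y: TFP = 5.7 − 2.496 − 0.408 = 2.796%.
Difference = 1.888 − (2.796) = -0.908 pp.

-0.91 percentage points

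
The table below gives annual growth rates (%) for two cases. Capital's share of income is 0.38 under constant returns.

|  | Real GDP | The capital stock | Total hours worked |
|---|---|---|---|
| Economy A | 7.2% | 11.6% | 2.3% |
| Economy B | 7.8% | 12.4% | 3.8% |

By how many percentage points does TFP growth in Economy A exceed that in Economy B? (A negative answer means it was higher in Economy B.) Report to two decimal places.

0.63 percentage points

Labor's share = 1 − 0.38 = 0.62.
Economy A: TFP = 7.2 − 4.408 − 1.426 = 1.366%.
Economy B: TFP = 7.8 − 4.712 − 2.356 = 0.732%.
Difference = 1.366 − (0.732) = 0.634 pp.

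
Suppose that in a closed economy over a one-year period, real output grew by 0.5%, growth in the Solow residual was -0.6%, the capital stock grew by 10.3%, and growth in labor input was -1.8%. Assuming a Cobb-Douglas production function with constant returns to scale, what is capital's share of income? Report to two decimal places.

gY = gA + α·gK + (1−α)·gL, so gY − gA − gL = α(gK − gL).
0.5 + 0.6 + 1.8 = α × (10.3 − (-1.8)).
2.9 = 12.1 α, so α = 0.2397.

α = 0.24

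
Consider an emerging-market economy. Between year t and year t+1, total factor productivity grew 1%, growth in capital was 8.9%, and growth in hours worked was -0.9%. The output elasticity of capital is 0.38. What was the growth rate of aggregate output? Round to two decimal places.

3.82%

Labor's share = 1 − 0.38 = 0.62.
Capital: 0.38 × 8.9 = 3.382 pp.
Hours worked: 0.62 × (-0.9) = -0.558 pp.
Output growth = 1 + 2.824 = 3.824%.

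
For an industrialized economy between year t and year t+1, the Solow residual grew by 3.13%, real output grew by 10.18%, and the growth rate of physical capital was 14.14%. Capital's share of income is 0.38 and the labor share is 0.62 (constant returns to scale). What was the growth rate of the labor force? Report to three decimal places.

The labor force grew 2.705%.

Labor's share = 1 − 0.38 = 0.62.
gY = gA + 0.38×14.14 + 0.62×g.
0.62×g = 10.18 − 3.13 − 5.3732 = 1.6768.
g = 1.6768 / 0.62 = 2.70452%.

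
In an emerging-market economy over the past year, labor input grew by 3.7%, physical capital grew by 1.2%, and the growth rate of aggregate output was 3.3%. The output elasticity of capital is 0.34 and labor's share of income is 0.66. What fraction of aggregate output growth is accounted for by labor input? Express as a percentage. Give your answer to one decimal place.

74.0%

Labor's share = 1 − 0.34 = 0.66.
Labor input contributed 0.66 × 3.7 = 2.442 pp.
Share of growth = 2.442 / 3.3 × 100 = 74%.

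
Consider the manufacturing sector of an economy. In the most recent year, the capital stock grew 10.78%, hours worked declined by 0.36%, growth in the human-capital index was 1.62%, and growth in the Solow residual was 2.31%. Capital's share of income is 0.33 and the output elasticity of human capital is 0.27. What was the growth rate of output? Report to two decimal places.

Output grew 6.16%.

Labor's share = 1 − 0.33 − 0.27 = 0.4.
The capital stock: 0.33 × 10.78 = 3.5574 pp.
The human-capital index: 0.27 × 1.62 = 0.4374 pp.
Hours worked: 0.4 × (-0.36) = -0.144 pp.
Output growth = 2.31 + 3.8508 = 6.1608%.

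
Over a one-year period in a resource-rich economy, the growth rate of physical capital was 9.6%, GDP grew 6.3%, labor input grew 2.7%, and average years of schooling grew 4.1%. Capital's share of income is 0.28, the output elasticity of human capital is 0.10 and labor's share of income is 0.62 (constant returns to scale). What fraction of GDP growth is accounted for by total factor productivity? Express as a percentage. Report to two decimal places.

Labor's share = 1 − 0.28 − 0.1 = 0.62.
Physical capital: 0.28 × 9.6 = 2.688 pp.
Average years of schooling: 0.1 × 4.1 = 0.41 pp.
Labor input: 0.62 × 2.7 = 1.674 pp.
TFP growth = 6.3 − 4.772 = 1.528%.
TFP share of growth = 1.528 / 6.3 × 100 = 24.254%.

Total factor productivity accounted for 24.25% of growth.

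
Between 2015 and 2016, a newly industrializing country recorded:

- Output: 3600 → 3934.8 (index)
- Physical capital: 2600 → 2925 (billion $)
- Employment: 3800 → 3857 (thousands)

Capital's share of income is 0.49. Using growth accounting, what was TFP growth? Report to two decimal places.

Output growth = (3934.8 − 3600) / 3600 = 9.3%.
Physical capital growth = (2925 − 2600) / 2600 = 12.5%.
Employment growth = (3857 − 3800) / 3800 = 1.5%.
Labor's share = 1 − 0.49 = 0.51.
Physical capital: 0.49 × 12.5 = 6.125 pp.
Employment: 0.51 × 1.5 = 0.765 pp.
TFP growth = 9.3 − 6.89 = 2.41%.

2.41%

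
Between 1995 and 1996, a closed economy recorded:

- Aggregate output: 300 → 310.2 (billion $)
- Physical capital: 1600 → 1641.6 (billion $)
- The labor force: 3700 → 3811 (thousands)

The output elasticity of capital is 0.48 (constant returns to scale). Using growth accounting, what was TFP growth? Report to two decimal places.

Aggregate output growth = (310.2 − 300) / 300 = 3.4%.
Physical capital growth = (1641.6 − 1600) / 1600 = 2.6%.
The labor force growth = (3811 − 3700) / 3700 = 3%.
Labor's share = 1 − 0.48 = 0.52.
Physical capital: 0.48 × 2.6 = 1.248 pp.
The labor force: 0.52 × 3 = 1.56 pp.
TFP growth = 3.4 − 2.808 = 0.592%.

0.59%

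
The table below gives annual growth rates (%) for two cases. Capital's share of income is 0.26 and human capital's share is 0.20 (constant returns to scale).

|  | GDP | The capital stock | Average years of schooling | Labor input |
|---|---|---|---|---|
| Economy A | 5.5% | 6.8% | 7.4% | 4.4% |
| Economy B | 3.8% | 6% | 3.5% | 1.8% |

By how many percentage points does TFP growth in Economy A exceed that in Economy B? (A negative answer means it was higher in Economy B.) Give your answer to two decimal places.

-0.69 percentage points

Labor's share = 1 − 0.26 − 0.2 = 0.54.
Economy A: TFP = 5.5 − 1.768 − 1.48 − 2.376 = -0.124%.
Economy B: TFP = 3.8 − 1.56 − 0.7 − 0.972 = 0.568%.
Difference = -0.124 − (0.568) = -0.692 pp.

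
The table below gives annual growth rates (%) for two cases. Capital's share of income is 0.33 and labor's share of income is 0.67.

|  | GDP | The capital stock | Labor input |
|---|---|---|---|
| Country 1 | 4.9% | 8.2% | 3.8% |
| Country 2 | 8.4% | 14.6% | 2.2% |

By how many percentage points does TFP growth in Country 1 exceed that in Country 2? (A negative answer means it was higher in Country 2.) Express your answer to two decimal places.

Labor's share = 1 − 0.33 = 0.67.
Country 1: TFP = 4.9 − 2.706 − 2.546 = -0.352%.
Country 2: TFP = 8.4 − 4.818 − 1.474 = 2.108%.
Difference = -0.352 − (2.108) = -2.46 pp.

-2.46 percentage points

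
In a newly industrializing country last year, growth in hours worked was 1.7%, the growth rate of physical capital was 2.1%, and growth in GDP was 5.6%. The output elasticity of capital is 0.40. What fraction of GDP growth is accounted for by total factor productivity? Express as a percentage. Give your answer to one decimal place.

Labor's share = 1 − 0.4 = 0.6.
Physical capital: 0.4 × 2.1 = 0.84 pp.
Hours worked: 0.6 × 1.7 = 1.02 pp.
TFP growth = 5.6 − 1.86 = 3.74%.
TFP share of growth = 3.74 / 5.6 × 100 = 66.786%.

Total factor productivity accounted for 66.8% of growth.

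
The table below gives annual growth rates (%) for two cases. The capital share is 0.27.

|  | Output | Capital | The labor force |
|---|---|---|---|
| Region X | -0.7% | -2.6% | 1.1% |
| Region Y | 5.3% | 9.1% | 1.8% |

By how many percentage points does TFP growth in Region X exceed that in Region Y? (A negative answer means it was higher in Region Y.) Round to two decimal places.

Labor's share = 1 − 0.27 = 0.73.
Region X: TFP = -0.7 + 0.702 − 0.803 = -0.801%.
Region Y: TFP = 5.3 − 2.457 − 1.314 = 1.529%.
Difference = -0.801 − (1.529) = -2.33 pp.

-2.33 percentage points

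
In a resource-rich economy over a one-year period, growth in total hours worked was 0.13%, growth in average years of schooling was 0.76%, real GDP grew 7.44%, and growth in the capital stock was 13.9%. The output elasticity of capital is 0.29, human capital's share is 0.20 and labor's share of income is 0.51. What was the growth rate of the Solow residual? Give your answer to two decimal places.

3.19%

Labor's share = 1 − 0.29 − 0.2 = 0.51.
The capital stock: 0.29 × 13.9 = 4.031 pp.
Average years of schooling: 0.2 × 0.76 = 0.152 pp.
Total hours worked: 0.51 × 0.13 = 0.0663 pp.
TFP growth = 7.44 − 4.2493 = 3.1907%.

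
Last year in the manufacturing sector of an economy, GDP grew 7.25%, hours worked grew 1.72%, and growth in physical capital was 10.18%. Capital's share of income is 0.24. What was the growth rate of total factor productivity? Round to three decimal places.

Labor's share = 1 − 0.24 = 0.76.
Physical capital: 0.24 × 10.18 = 2.4432 pp.
Hours worked: 0.76 × 1.72 = 1.3072 pp.
TFP growth = 7.25 − 3.7504 = 3.4996%.

Total factor productivity growth was 3.500%.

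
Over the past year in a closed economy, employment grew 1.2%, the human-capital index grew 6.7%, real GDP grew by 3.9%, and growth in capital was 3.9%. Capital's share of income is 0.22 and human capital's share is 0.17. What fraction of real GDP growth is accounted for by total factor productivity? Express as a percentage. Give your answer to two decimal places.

30.03%

Labor's share = 1 − 0.22 − 0.17 = 0.61.
Capital: 0.22 × 3.9 = 0.858 pp.
The human-capital index: 0.17 × 6.7 = 1.139 pp.
Employment: 0.61 × 1.2 = 0.732 pp.
TFP growth = 3.9 − 2.729 = 1.171%.
TFP share of growth = 1.171 / 3.9 × 100 = 30.0256%.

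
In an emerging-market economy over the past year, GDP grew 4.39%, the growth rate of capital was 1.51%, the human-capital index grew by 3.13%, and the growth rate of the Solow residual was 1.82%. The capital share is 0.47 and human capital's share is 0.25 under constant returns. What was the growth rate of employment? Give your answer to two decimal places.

Labor's share = 1 − 0.47 − 0.25 = 0.28.
gY = gA + 0.47×1.51 + 0.25×3.13 + 0.28×g.
0.28×g = 4.39 − 1.82 − 1.4922 = 1.0778.
g = 1.0778 / 0.28 = 3.8493%.

3.85%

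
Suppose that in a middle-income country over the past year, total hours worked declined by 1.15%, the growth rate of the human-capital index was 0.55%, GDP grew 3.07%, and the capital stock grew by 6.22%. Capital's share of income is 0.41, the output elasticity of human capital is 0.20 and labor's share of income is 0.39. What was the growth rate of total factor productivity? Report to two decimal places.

Labor's share = 1 − 0.41 − 0.2 = 0.39.
The capital stock: 0.41 × 6.22 = 2.5502 pp.
The human-capital index: 0.2 × 0.55 = 0.11 pp.
Total hours worked: 0.39 × (-1.15) = -0.4485 pp.
TFP growth = 3.07 − 2.2117 = 0.8583%.

Total factor productivity grew 0.86%.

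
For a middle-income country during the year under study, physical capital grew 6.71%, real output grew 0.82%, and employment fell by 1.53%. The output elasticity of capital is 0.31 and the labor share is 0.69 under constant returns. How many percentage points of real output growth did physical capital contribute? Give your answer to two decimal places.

Contribution = share × growth = 0.31 × 6.71 = 2.0801 pp.

2.08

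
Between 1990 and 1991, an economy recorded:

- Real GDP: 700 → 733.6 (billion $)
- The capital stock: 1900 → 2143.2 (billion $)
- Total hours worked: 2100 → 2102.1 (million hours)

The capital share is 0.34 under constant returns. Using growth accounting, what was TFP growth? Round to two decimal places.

Real GDP growth = (733.6 − 700) / 700 = 4.8%.
The capital stock growth = (2143.2 − 1900) / 1900 = 12.8%.
Total hours worked growth = (2102.1 − 2100) / 2100 = 0.1%.
Labor's share = 1 − 0.34 = 0.66.
The capital stock: 0.34 × 12.8 = 4.352 pp.
Total hours worked: 0.66 × 0.1 = 0.066 pp.
TFP growth = 4.8 − 4.418 = 0.382%.

TFP growth was 0.38%.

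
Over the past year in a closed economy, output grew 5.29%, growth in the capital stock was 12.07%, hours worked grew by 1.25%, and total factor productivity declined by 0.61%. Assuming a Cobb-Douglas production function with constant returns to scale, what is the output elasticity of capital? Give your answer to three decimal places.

The output elasticity of capital is 0.430.

gY = gA + α·gK + (1−α)·gL, so gY − gA − gL = α(gK − gL).
5.29 + 0.61 − 1.25 = α × (12.07 − 1.25).
4.65 = 10.82 α, so α = 0.42976.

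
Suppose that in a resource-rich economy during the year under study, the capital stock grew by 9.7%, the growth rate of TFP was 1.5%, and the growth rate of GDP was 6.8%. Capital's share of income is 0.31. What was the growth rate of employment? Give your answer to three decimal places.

3.323%

Labor's share = 1 − 0.31 = 0.69.
gY = gA + 0.31×9.7 + 0.69×g.
0.69×g = 6.8 − 1.5 − 3.007 = 2.293.
g = 2.293 / 0.69 = 3.32319%.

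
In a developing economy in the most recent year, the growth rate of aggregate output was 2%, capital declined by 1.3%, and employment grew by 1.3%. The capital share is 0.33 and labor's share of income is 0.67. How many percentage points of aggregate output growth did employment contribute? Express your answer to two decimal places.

0.87

Labor's share = 1 − 0.33 = 0.67.
Contribution = share × growth = 0.67 × 1.3 = 0.871 pp.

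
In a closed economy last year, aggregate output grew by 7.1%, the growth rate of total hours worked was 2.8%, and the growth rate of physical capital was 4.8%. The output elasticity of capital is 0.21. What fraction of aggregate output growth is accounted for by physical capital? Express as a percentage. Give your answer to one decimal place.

14.2%

Physical capital contributed 0.21 × 4.8 = 1.008 pp.
Share of growth = 1.008 / 7.1 × 100 = 14.197%.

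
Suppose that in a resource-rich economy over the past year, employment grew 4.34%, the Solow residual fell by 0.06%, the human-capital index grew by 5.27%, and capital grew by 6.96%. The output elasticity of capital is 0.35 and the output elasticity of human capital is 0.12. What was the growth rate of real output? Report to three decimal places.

Real output growth was 5.309%.

Labor's share = 1 − 0.35 − 0.12 = 0.53.
Capital: 0.35 × 6.96 = 2.436 pp.
The human-capital index: 0.12 × 5.27 = 0.6324 pp.
Employment: 0.53 × 4.34 = 2.3002 pp.
Output growth = -0.06 + 5.3686 = 5.3086%.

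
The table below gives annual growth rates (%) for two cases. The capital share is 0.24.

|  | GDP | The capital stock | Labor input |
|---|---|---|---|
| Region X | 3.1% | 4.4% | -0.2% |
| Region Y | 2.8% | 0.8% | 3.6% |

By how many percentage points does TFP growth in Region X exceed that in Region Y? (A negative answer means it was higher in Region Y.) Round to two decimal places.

Labor's share = 1 − 0.24 = 0.76.
Region X: TFP = 3.1 − 1.056 + 0.152 = 2.196%.
Region Y: TFP = 2.8 − 0.192 − 2.736 = -0.128%.
Difference = 2.196 − (-0.128) = 2.324 pp.

2.32 percentage points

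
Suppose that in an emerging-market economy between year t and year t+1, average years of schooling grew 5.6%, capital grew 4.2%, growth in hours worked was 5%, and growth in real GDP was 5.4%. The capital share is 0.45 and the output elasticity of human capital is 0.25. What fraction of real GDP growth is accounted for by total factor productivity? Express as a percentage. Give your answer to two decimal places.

11.30%

Labor's share = 1 − 0.45 − 0.25 = 0.3.
Capital: 0.45 × 4.2 = 1.89 pp.
Average years of schooling: 0.25 × 5.6 = 1.4 pp.
Hours worked: 0.3 × 5 = 1.5 pp.
TFP growth = 5.4 − 4.79 = 0.61%.
TFP share of growth = 0.61 / 5.4 × 100 = 11.2963%.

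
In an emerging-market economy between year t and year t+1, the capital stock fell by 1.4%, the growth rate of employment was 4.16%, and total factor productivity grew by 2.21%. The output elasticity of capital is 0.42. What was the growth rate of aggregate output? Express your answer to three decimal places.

Labor's share = 1 − 0.42 = 0.58.
The capital stock: 0.42 × (-1.4) = -0.588 pp.
Employment: 0.58 × 4.16 = 2.4128 pp.
Output growth = 2.21 + 1.8248 = 4.0348%.

Aggregate output growth was 4.035%.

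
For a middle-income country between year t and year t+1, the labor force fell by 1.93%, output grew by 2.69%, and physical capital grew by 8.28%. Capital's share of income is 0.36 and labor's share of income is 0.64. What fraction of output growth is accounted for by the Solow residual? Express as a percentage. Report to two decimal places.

Labor's share = 1 − 0.36 = 0.64.
Physical capital: 0.36 × 8.28 = 2.9808 pp.
The labor force: 0.64 × (-1.93) = -1.2352 pp.
TFP growth = 2.69 − 1.7456 = 0.9444%.
TFP share of growth = 0.9444 / 2.69 × 100 = 35.1078%.

The Solow residual accounted for 35.11% of growth.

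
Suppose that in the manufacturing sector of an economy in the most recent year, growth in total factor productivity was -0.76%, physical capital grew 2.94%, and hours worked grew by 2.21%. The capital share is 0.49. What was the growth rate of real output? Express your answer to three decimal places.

1.808%

Labor's share = 1 − 0.49 = 0.51.
Physical capital: 0.49 × 2.94 = 1.4406 pp.
Hours worked: 0.51 × 2.21 = 1.1271 pp.
Output growth = -0.76 + 2.5677 = 1.8077%.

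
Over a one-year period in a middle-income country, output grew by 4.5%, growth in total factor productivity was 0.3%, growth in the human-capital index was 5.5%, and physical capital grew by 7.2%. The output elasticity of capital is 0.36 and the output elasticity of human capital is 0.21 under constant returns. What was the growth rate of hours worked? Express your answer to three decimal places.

Labor's share = 1 − 0.36 − 0.21 = 0.43.
gY = gA + 0.36×7.2 + 0.21×5.5 + 0.43×g.
0.43×g = 4.5 − 0.3 − 3.747 = 0.453.
g = 0.453 / 0.43 = 1.05349%.

Hours worked grew 1.053%.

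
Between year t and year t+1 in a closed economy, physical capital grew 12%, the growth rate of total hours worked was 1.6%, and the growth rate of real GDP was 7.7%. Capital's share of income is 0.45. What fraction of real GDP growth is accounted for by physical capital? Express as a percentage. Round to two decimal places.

Physical capital contributed 0.45 × 12 = 5.4 pp.
Share of growth = 5.4 / 7.7 × 100 = 70.1299%.

Physical capital accounted for 70.13% of growth.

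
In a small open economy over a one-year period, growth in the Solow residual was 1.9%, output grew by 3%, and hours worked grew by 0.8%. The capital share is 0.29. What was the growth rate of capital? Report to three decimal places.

Labor's share = 1 − 0.29 = 0.71.
gY = gA + 0.71×0.8 + 0.29×g.
0.29×g = 3 − 1.9 − 0.568 = 0.532.
g = 0.532 / 0.29 = 1.83448%.

Capital grew 1.834%.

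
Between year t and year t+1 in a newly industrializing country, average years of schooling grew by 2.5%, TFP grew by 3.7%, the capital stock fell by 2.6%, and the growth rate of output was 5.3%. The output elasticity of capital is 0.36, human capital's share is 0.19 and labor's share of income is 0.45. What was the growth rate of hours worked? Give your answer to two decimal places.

Hours worked growth was 4.58%.

Labor's share = 1 − 0.36 − 0.19 = 0.45.
gY = gA + 0.36×(-2.6) + 0.19×2.5 + 0.45×g.
0.45×g = 5.3 − 3.7 + 0.461 = 2.061.
g = 2.061 / 0.45 = 4.58%.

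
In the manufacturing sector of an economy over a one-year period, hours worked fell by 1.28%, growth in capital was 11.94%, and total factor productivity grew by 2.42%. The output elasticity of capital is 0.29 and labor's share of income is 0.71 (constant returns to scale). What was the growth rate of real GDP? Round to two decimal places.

Real GDP growth was 4.97%.

Labor's share = 1 − 0.29 = 0.71.
Capital: 0.29 × 11.94 = 3.4626 pp.
Hours worked: 0.71 × (-1.28) = -0.9088 pp.
Output growth = 2.42 + 2.5538 = 4.9738%.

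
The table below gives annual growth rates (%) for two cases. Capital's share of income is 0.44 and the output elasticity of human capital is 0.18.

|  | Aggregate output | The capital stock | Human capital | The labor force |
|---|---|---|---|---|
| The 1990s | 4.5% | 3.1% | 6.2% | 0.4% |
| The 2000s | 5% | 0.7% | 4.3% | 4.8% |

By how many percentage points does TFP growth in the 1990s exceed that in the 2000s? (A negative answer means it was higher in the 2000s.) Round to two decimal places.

Labor's share = 1 − 0.44 − 0.18 = 0.38.
The 1990s: TFP = 4.5 − 1.364 − 1.116 − 0.152 = 1.868%.
The 2000s: TFP = 5 − 0.308 − 0.774 − 1.824 = 2.094%.
Difference = 1.868 − (2.094) = -0.226 pp.

-0.23 percentage points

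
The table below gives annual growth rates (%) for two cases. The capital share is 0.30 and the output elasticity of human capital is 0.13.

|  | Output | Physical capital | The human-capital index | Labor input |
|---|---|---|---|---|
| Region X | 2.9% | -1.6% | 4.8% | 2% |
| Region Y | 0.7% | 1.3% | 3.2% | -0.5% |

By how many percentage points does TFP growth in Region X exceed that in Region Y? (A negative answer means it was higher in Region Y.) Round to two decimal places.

1.44 percentage points

Labor's share = 1 − 0.3 − 0.13 = 0.57.
Region X: TFP = 2.9 + 0.48 − 0.624 − 1.14 = 1.616%.
Region Y: TFP = 0.7 − 0.39 − 0.416 + 0.285 = 0.179%.
Difference = 1.616 − (0.179) = 1.437 pp.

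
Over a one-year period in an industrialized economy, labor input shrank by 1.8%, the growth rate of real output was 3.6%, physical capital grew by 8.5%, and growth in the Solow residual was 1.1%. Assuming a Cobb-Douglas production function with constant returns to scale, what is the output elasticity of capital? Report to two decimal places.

α = 0.42

gY = gA + α·gK + (1−α)·gL, so gY − gA − gL = α(gK − gL).
3.6 − 1.1 + 1.8 = α × (8.5 − (-1.8)).
4.3 = 10.3 α, so α = 0.4175.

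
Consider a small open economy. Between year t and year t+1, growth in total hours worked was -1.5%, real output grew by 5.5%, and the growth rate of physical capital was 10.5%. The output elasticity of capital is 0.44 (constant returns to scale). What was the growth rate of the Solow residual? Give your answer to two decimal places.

1.72%

Labor's share = 1 − 0.44 = 0.56.
Physical capital: 0.44 × 10.5 = 4.62 pp.
Total hours worked: 0.56 × (-1.5) = -0.84 pp.
TFP growth = 5.5 − 3.78 = 1.72%.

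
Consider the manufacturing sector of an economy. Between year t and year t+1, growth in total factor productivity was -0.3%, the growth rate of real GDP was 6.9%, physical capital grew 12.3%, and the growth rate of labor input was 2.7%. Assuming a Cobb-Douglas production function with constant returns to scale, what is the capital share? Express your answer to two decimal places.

The capital share is 0.47.

gY = gA + α·gK + (1−α)·gL, so gY − gA − gL = α(gK − gL).
6.9 + 0.3 − 2.7 = α × (12.3 − 2.7).
4.5 = 9.6 α, so α = 0.4688.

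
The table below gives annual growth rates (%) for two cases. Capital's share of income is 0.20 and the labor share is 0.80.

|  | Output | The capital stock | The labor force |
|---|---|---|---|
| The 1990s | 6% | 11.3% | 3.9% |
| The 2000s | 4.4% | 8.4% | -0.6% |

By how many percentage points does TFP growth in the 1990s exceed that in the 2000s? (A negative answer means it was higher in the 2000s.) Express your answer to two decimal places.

-2.58 percentage points

Labor's share = 1 − 0.2 = 0.8.
The 1990s: TFP = 6 − 2.26 − 3.12 = 0.62%.
The 2000s: TFP = 4.4 − 1.68 + 0.48 = 3.2%.
Difference = 0.62 − (3.2) = -2.58 pp.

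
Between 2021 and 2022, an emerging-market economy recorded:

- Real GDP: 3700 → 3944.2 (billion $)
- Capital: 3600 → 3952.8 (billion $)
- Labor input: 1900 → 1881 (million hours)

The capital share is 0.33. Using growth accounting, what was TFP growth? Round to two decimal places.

Real GDP growth = (3944.2 − 3700) / 3700 = 6.6%.
Capital growth = (3952.8 − 3600) / 3600 = 9.8%.
Labor input growth = (1881 − 1900) / 1900 = -1%.
Labor's share = 1 − 0.33 = 0.67.
Capital: 0.33 × 9.8 = 3.234 pp.
Labor input: 0.67 × (-1) = -0.67 pp.
TFP growth = 6.6 − 2.564 = 4.036%.

4.04%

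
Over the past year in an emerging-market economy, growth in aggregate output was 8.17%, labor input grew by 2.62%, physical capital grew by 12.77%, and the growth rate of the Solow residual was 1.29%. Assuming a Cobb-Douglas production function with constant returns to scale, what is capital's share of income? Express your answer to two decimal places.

α = 0.42

gY = gA + α·gK + (1−α)·gL, so gY − gA − gL = α(gK − gL).
8.17 − 1.29 − 2.62 = α × (12.77 − 2.62).
4.26 = 10.15 α, so α = 0.4197.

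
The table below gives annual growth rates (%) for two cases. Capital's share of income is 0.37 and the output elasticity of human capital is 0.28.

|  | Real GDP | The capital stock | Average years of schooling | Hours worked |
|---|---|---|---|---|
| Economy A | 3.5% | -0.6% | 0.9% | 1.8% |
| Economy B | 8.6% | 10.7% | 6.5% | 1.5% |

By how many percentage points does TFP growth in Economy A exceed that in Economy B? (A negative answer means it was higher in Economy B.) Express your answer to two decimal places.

Labor's share = 1 − 0.37 − 0.28 = 0.35.
Economy A: TFP = 3.5 + 0.222 − 0.252 − 0.63 = 2.84%.
Economy B: TFP = 8.6 − 3.959 − 1.82 − 0.525 = 2.296%.
Difference = 2.84 − (2.296) = 0.544 pp.

0.54 percentage points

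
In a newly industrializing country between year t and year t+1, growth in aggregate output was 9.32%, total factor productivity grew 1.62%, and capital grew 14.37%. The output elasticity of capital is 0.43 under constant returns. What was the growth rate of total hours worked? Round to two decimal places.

Labor's share = 1 − 0.43 = 0.57.
gY = gA + 0.43×14.37 + 0.57×g.
0.57×g = 9.32 − 1.62 − 6.1791 = 1.5209.
g = 1.5209 / 0.57 = 2.6682%.

2.67%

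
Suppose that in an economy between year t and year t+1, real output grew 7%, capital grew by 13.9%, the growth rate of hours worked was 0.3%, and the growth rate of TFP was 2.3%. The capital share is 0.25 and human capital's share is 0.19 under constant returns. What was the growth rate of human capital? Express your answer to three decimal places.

Labor's share = 1 − 0.25 − 0.19 = 0.56.
gY = gA + 0.25×13.9 + 0.56×0.3 + 0.19×g.
0.19×g = 7 − 2.3 − 3.643 = 1.057.
g = 1.057 / 0.19 = 5.56316%.

5.563%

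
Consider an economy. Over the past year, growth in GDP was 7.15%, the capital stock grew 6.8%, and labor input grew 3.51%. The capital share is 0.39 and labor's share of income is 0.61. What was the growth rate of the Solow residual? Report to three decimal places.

2.357%

Labor's share = 1 − 0.39 = 0.61.
The capital stock: 0.39 × 6.8 = 2.652 pp.
Labor input: 0.61 × 3.51 = 2.1411 pp.
TFP growth = 7.15 − 4.7931 = 2.3569%.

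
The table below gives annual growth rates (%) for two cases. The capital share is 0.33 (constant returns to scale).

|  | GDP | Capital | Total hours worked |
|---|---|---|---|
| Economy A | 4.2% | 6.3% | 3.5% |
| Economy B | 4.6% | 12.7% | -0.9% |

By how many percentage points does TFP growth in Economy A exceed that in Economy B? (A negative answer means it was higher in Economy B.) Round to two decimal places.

-1.24 percentage points

Labor's share = 1 − 0.33 = 0.67.
Economy A: TFP = 4.2 − 2.079 − 2.345 = -0.224%.
Economy B: TFP = 4.6 − 4.191 + 0.603 = 1.012%.
Difference = -0.224 − (1.012) = -1.236 pp.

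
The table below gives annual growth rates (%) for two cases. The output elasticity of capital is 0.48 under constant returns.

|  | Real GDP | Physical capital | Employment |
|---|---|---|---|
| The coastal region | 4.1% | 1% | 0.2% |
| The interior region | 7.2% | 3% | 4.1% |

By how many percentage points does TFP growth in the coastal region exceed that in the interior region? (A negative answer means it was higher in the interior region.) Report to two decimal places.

Labor's share = 1 − 0.48 = 0.52.
The coastal region: TFP = 4.1 − 0.48 − 0.104 = 3.516%.
The interior region: TFP = 7.2 − 1.44 − 2.132 = 3.628%.
Difference = 3.516 − (3.628) = -0.112 pp.

-0.11 percentage points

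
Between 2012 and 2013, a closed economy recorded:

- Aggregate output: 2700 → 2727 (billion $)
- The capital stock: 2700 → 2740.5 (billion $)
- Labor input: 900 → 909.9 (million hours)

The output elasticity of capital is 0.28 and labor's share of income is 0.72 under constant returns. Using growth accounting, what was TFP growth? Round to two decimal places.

-0.21%

Aggregate output growth = (2727 − 2700) / 2700 = 1%.
The capital stock growth = (2740.5 − 2700) / 2700 = 1.5%.
Labor input growth = (909.9 − 900) / 900 = 1.1%.
Labor's share = 1 − 0.28 = 0.72.
The capital stock: 0.28 × 1.5 = 0.42 pp.
Labor input: 0.72 × 1.1 = 0.792 pp.
TFP growth = 1 − 1.212 = -0.212%.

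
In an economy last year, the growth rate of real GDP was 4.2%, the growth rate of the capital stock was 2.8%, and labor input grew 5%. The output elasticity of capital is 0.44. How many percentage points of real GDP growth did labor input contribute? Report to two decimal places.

Labor's share = 1 − 0.44 = 0.56.
Contribution = share × growth = 0.56 × 5 = 2.8 pp.

2.80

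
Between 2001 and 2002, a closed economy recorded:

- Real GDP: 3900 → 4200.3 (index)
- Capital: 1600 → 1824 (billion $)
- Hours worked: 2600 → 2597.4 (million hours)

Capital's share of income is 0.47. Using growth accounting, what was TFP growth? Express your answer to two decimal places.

TFP grew 1.17%.

Real GDP growth = (4200.3 − 3900) / 3900 = 7.7%.
Capital growth = (1824 − 1600) / 1600 = 14%.
Hours worked growth = (2597.4 − 2600) / 2600 = -0.1%.
Labor's share = 1 − 0.47 = 0.53.
Capital: 0.47 × 14 = 6.58 pp.
Hours worked: 0.53 × (-0.1) = -0.053 pp.
TFP growth = 7.7 − 6.527 = 1.173%.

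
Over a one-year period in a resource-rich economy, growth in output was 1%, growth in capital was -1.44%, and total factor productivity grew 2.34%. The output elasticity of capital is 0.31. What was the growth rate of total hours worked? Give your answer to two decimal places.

Labor's share = 1 − 0.31 = 0.69.
gY = gA + 0.31×(-1.44) + 0.69×g.
0.69×g = 1 − 2.34 + 0.4464 = -0.8936.
g = -0.8936 / 0.69 = -1.2951%.

-1.30%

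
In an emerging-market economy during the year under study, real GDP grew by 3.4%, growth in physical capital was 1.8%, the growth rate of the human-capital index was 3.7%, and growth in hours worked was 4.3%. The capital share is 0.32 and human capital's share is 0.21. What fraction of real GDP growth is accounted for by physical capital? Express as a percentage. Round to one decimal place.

16.9%

Physical capital contributed 0.32 × 1.8 = 0.576 pp.
Share of growth = 0.576 / 3.4 × 100 = 16.941%.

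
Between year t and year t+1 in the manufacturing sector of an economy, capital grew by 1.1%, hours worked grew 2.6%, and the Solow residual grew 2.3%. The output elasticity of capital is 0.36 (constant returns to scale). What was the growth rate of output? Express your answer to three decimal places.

Labor's share = 1 − 0.36 = 0.64.
Capital: 0.36 × 1.1 = 0.396 pp.
Hours worked: 0.64 × 2.6 = 1.664 pp.
Output growth = 2.3 + 2.06 = 4.36%.

4.360%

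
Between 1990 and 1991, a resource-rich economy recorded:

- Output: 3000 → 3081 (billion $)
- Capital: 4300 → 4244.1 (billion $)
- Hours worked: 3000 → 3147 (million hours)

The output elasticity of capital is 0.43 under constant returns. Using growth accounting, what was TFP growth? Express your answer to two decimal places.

Output growth = (3081 − 3000) / 3000 = 2.7%.
Capital growth = (4244.1 − 4300) / 4300 = -1.3%.
Hours worked growth = (3147 − 3000) / 3000 = 4.9%.
Labor's share = 1 − 0.43 = 0.57.
Capital: 0.43 × (-1.3) = -0.559 pp.
Hours worked: 0.57 × 4.9 = 2.793 pp.
TFP growth = 2.7 − 2.234 = 0.466%.

0.47%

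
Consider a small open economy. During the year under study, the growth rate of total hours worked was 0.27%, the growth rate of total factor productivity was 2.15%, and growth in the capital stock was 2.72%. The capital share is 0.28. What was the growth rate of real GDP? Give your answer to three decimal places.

Real GDP growth was 3.106%.

Labor's share = 1 − 0.28 = 0.72.
The capital stock: 0.28 × 2.72 = 0.7616 pp.
Total hours worked: 0.72 × 0.27 = 0.1944 pp.
Output growth = 2.15 + 0.956 = 3.106%.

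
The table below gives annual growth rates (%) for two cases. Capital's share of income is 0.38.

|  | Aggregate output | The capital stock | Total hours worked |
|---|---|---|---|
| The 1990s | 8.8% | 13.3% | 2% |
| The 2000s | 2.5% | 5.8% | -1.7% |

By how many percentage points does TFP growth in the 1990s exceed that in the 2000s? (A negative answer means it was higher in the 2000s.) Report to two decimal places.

Labor's share = 1 − 0.38 = 0.62.
The 1990s: TFP = 8.8 − 5.054 − 1.24 = 2.506%.
The 2000s: TFP = 2.5 − 2.204 + 1.054 = 1.35%.
Difference = 2.506 − (1.35) = 1.156 pp.

1.16 percentage points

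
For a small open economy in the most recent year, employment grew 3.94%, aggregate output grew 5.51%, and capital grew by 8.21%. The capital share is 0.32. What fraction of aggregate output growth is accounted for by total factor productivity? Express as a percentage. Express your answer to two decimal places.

3.70%

Labor's share = 1 − 0.32 = 0.68.
Capital: 0.32 × 8.21 = 2.6272 pp.
Employment: 0.68 × 3.94 = 2.6792 pp.
TFP growth = 5.51 − 5.3064 = 0.2036%.
TFP share of growth = 0.2036 / 5.51 × 100 = 3.6951%.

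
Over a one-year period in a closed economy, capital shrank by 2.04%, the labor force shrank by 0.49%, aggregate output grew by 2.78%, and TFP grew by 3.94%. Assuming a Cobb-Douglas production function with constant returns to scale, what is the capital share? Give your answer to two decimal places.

gY = gA + α·gK + (1−α)·gL, so gY − gA − gL = α(gK − gL).
2.78 − 3.94 + 0.49 = α × (-2.04 − (-0.49)).
-0.67 = -1.55 α, so α = 0.4323.

0.43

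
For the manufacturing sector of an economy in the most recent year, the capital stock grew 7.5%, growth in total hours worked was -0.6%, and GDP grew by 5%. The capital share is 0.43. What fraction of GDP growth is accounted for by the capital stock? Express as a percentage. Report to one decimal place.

64.5%

The capital stock contributed 0.43 × 7.5 = 3.225 pp.
Share of growth = 3.225 / 5 × 100 = 64.5%.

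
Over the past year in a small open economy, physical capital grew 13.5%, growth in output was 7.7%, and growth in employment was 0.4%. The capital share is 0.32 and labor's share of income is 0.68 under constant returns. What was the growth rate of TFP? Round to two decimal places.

Labor's share = 1 − 0.32 = 0.68.
Physical capital: 0.32 × 13.5 = 4.32 pp.
Employment: 0.68 × 0.4 = 0.272 pp.
TFP growth = 7.7 − 4.592 = 3.108%.

TFP growth was 3.11%.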